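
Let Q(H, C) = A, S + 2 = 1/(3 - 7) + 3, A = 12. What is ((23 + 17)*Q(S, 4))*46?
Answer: 22080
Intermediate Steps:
S = ¾ (S = -2 + (1/(3 - 7) + 3) = -2 + (1/(-4) + 3) = -2 + (-¼ + 3) = -2 + 11/4 = ¾ ≈ 0.75000)
Q(H, C) = 12
((23 + 17)*Q(S, 4))*46 = ((23 + 17)*12)*46 = (40*12)*46 = 480*46 = 22080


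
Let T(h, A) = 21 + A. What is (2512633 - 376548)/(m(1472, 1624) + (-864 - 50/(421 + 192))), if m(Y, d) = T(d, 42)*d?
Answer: 1309420105/62187574 ≈ 21.056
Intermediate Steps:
m(Y, d) = 63*d (m(Y, d) = (21 + 42)*d = 63*d)
(2512633 - 376548)/(m(1472, 1624) + (-864 - 50/(421 + 192))) = (2512633 - 376548)/(63*1624 + (-864 - 50/(421 + 192))) = 2136085/(102312 + (-864 - 50/613)) = 2136085/(102312 - 529682/613) = 2136085/(62187574/613) = 2136085*(613/62187574) = 1309420105/62187574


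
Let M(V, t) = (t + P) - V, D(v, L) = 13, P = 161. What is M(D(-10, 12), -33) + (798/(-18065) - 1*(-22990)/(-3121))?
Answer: 6065994567/56380865 ≈ 107.59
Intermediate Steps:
M(V, t) = 161 + t - V (M(V, t) = (t + 161) - V = (161 + t) - V = 161 + t - V)
M(D(-10, 12), -33) + (798/(-18065) - 1*(-22990)/(-3121)) = (161 - 33 - 1*13) + (798/(-18065) - 1*(-22990)/(-3121)) = (161 - 33 - 13) + (798*(-1/18065) + 22990*(-1/3121)) = 115 + (-798/18065 - 22990/3121) = 115 - 417804908/56380865 = 6065994567/56380865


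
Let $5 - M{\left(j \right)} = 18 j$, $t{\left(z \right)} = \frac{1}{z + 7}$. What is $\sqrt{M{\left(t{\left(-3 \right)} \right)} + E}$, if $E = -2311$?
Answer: $\frac{i \sqrt{9242}}{2} \approx 48.068 i$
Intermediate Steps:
$t{\left(z \right)} = \frac{1}{7 + z}$
$M{\left(j \right)} = 5 - 18 j$
$\sqrt{M{\left(t{\left(-3 \right)} \right)} + E} = \sqrt{\left(5 - \frac{18}{7 - 3}\right) - 2311} = \sqrt{\left(5 - \frac{18}{4}\right) - 2311} = \sqrt{\left(5 - \frac{9}{2}\right) - 2311} = \sqrt{\frac{1}{2} - 2311} = \sqrt{- \frac{4621}{2}} = \frac{i \sqrt{9242}}{2}$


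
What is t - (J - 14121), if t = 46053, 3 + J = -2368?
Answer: 62545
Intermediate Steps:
J = -2371 (J = -3 - 2368 = -2371)
t - (J - 14121) = 46053 - (-2371 - 14121) = 46053 - 1*(-16492) = 46053 + 16492 = 62545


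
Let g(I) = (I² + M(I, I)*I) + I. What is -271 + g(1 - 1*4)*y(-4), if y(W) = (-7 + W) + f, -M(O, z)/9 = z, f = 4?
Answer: 254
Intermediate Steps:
M(O, z) = -9*z
y(W) = -3 + W (y(W) = (-7 + W) + 4 = -3 + W)
g(I) = I - 8*I² (g(I) = (I² + (-9*I)*I) + I = (I² - 9*I²) + I = -8*I² + I = I - 8*I²)
-271 + g(1 - 1*4)*y(-4) = -271 + ((1 - 1*4)*(1 - 8*(1 - 1*4)))*(-3 - 4) = -271 + ((1 - 4)*(1 - 8*(1 - 4)))*(-7) = -271 - 3*(1 - 8*(-3))*(-7) = -271 - 3*(1 + 24)*(-7) = -271 - 3*25*(-7) = -271 - 75*(-7) = -271 + 525 = 254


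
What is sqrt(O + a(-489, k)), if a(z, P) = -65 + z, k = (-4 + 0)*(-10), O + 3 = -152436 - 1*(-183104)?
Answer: sqrt(30111) ≈ 173.53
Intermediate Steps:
O = 30665 (O = -3 + (-152436 - 1*(-183104)) = -3 + (-152436 + 183104) = -3 + 30668 = 30665)
k = 40 (k = -4*(-10) = 40)
sqrt(O + a(-489, k)) = sqrt(30665 + (-65 - 489)) = sqrt(30665 - 554) = sqrt(30111)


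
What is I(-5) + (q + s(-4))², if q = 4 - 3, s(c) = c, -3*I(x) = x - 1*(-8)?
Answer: 8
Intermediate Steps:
I(x) = -8/3 - x/3 (I(x) = -(x - 1*(-8))/3 = -(x + 8)/3 = -(8 + x)/3 = -8/3 - x/3)
q = 1
I(-5) + (q + s(-4))² = (-8/3 - ⅓*(-5)) + (1 - 4)² = (-8/3 + 5/3) + (-3)² = -1 + 9 = 8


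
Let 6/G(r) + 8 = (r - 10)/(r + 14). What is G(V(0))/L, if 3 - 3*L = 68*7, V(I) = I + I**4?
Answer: 126/28853 ≈ 0.0043670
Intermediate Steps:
L = -473/3 (L = 1 - 68*7/3 = 1 - 1/3*476 = 1 - 476/3 = -473/3 ≈ -157.67)
G(r) = 6/(-8 + (-10 + r)/(14 + r)) (G(r) = 6/(-8 + (r - 10)/(r + 14)) = 6/(-8 + (-10 + r)/(14 + r)))
G(V(0))/L = (6*(-14 - (0 + 0**4))/(122 + 7*(0 + 0**4)))/(-473/3) = (6*(-14 - (0 + 0))/(122 + 7*(0 + 0)))*(-3/473) = (6*(-14 - 1*0)/(122 + 7*0))*(-3/473) = (6*(-14 + 0)/(122 + 0))*(-3/473) = (6*(-14)/122)*(-3/473) = (6*(1/122)*(-14))*(-3/473) = -42/61*(-3/473) = 126/28853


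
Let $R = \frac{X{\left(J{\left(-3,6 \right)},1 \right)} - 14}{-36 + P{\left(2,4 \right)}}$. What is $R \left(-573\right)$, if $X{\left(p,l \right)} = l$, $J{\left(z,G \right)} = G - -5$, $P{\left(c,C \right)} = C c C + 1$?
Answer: $-2483$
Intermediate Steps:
$P{\left(c,C \right)} = 1 + c C^{2}$ ($P{\left(c,C \right)} = c C^{2} + 1 = 1 + c C^{2}$)
$J{\left(z,G \right)} = 5 + G$ ($J{\left(z,G \right)} = G + 5 = 5 + G$)
$R = \frac{13}{3}$ ($R = \frac{1 - 14}{-36 + \left(1 + 2 \cdot 4^{2}\right)} = - \frac{13}{-36 + \left(1 + 2 \cdot 16\right)} = - \frac{13}{-36 + \left(1 + 32\right)} = - \frac{13}{-36 + 33} = - \frac{13}{-3} = \left(-13\right) \left(- \frac{1}{3}\right) = \frac{13}{3} \approx 4.3333$)
$R \left(-573\right) = \frac{13}{3} \left(-573\right) = -2483$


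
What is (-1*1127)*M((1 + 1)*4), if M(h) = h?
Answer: -9016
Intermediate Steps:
(-1*1127)*M((1 + 1)*4) = (-1*1127)*((1 + 1)*4) = -2254*4 = -1127*8 = -9016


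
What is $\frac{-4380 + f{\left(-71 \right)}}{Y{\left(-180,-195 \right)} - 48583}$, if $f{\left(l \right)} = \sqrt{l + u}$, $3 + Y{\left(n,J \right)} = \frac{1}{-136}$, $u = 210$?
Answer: $\frac{595680}{6607697} - \frac{136 \sqrt{139}}{6607697} \approx 0.089907$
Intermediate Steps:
$Y{\left(n,J \right)} = - \frac{409}{136}$ ($Y{\left(n,J \right)} = -3 + \frac{1}{-136} = -3 - \frac{1}{136} = - \frac{409}{136}$)
$f{\left(l \right)} = \sqrt{210 + l}$ ($f{\left(l \right)} = \sqrt{l + 210} = \sqrt{210 + l}$)
$\frac{-4380 + f{\left(-71 \right)}}{Y{\left(-180,-195 \right)} - 48583} = \frac{-4380 + \sqrt{210 - 71}}{- \frac{409}{136} - 48583} = \frac{-4380 + \sqrt{139}}{- \frac{6607697}{136}} = \left(-4380 + \sqrt{139}\right) \left(- \frac{136}{6607697}\right) = \frac{595680}{6607697} - \frac{136 \sqrt{139}}{6607697}$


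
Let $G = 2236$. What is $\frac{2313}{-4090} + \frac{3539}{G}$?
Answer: $\frac{4651321}{4572620} \approx 1.0172$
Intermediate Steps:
$\frac{2313}{-4090} + \frac{3539}{G} = \frac{2313}{-4090} + \frac{3539}{2236} = 2313 \left(- \frac{1}{4090}\right) + 3539 \cdot \frac{1}{2236} = - \frac{2313}{4090} + \frac{3539}{2236} = \frac{4651321}{4572620}$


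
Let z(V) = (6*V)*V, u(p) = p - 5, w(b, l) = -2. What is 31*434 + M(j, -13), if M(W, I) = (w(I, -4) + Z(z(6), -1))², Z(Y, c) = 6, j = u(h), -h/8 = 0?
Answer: 13470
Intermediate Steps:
h = 0 (h = -8*0 = 0)
u(p) = -5 + p
j = -5 (j = -5 + 0 = -5)
z(V) = 6*V²
M(W, I) = 16 (M(W, I) = (-2 + 6)² = 4² = 16)
31*434 + M(j, -13) = 31*434 + 16 = 13454 + 16 = 13470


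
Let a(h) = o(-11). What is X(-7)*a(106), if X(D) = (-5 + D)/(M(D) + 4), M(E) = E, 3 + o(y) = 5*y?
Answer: -232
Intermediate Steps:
o(y) = -3 + 5*y
a(h) = -58 (a(h) = -3 + 5*(-11) = -3 - 55 = -58)
X(D) = (-5 + D)/(4 + D) (X(D) = (-5 + D)/(D + 4) = (-5 + D)/(4 + D))
X(-7)*a(106) = ((-5 - 7)/(4 - 7))*(-58) = (-12/(-3))*(-58) = -1/3*(-12)*(-58) = 4*(-58) = -232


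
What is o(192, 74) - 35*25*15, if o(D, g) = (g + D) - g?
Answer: -12933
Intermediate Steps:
o(D, g) = D (o(D, g) = (D + g) - g = D)
o(192, 74) - 35*25*15 = 192 - 35*25*15 = 192 - 875*15 = 192 - 13125 = -12933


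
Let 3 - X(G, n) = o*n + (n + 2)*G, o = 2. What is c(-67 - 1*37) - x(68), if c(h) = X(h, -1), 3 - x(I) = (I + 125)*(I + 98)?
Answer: 32144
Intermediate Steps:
x(I) = 3 - (98 + I)*(125 + I) (x(I) = 3 - (I + 125)*(I + 98) = 3 - (125 + I)*(98 + I) = 3 - (98 + I)*(125 + I))
X(G, n) = 3 - 2*n - G*(2 + n) (X(G, n) = 3 - (2*n + (n + 2)*G) = 3 - (2*n + (2 + n)*G) = 3 - (2*n + G*(2 + n)) = 3 + (-2*n - G*(2 + n)) = 3 - 2*n - G*(2 + n))
c(h) = 5 - h (c(h) = 3 - 2*h - 2*(-1) - 1*h*(-1) = 3 - 2*h + 2 + h = 5 - h)
c(-67 - 1*37) - x(68) = (5 - (-67 - 1*37)) - (-12247 - 1*68**2 - 223*68) = (5 - (-67 - 37)) - (-12247 - 1*4624 - 15164) = (5 - 1*(-104)) - (-12247 - 4624 - 15164) = (5 + 104) - 1*(-32035) = 109 + 32035 = 32144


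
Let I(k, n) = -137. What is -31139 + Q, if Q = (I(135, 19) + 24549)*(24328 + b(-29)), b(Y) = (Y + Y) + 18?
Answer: 592887517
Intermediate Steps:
b(Y) = 18 + 2*Y (b(Y) = 2*Y + 18 = 18 + 2*Y)
Q = 592918656 (Q = (-137 + 24549)*(24328 + (18 + 2*(-29))) = 24412*(24328 + (18 - 58)) = 24412*(24328 - 40) = 24412*24288 = 592918656)
-31139 + Q = -31139 + 592918656 = 592887517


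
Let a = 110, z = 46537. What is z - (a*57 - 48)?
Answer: 40315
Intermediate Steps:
z - (a*57 - 48) = 46537 - (110*57 - 48) = 46537 - (6270 - 48) = 46537 - 1*6222 = 46537 - 6222 = 40315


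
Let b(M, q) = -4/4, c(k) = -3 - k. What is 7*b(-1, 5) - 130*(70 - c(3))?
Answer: -9887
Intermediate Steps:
b(M, q) = -1 (b(M, q) = -4*¼ = -1)
7*b(-1, 5) - 130*(70 - c(3)) = 7*(-1) - 130*(70 - (-3 - 1*3)) = -7 - 130*(70 - (-3 - 3)) = -7 - 130*(70 - 1*(-6)) = -7 - 130*(70 + 6) = -7 - 130*76 = -7 - 9880 = -9887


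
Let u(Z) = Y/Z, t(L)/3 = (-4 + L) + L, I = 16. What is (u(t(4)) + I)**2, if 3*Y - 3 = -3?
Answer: 256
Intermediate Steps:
t(L) = -12 + 6*L (t(L) = 3*((-4 + L) + L) = 3*(-4 + 2*L) = -12 + 6*L)
Y = 0 (Y = 1 + (1/3)*(-3) = 1 - 1 = 0)
u(Z) = 0 (u(Z) = 0/Z = 0)
(u(t(4)) + I)**2 = (0 + 16)**2 = 16**2 = 256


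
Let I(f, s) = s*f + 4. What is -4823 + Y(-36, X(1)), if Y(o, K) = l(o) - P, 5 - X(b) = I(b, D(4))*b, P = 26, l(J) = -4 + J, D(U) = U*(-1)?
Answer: -4889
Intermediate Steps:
D(U) = -U
I(f, s) = 4 + f*s (I(f, s) = f*s + 4 = 4 + f*s)
X(b) = 5 - b*(4 - 4*b) (X(b) = 5 - (4 + b*(-1*4))*b = 5 - (4 + b*(-4))*b = 5 - (4 - 4*b)*b = 5 - b*(4 - 4*b))
Y(o, K) = -30 + o (Y(o, K) = (-4 + o) - 1*26 = (-4 + o) - 26 = -30 + o)
-4823 + Y(-36, X(1)) = -4823 + (-30 - 36) = -4823 - 66 = -4889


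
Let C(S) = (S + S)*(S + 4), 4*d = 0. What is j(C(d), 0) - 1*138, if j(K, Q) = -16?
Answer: -154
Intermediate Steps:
d = 0 (d = (¼)*0 = 0)
C(S) = 2*S*(4 + S) (C(S) = (2*S)*(4 + S) = 2*S*(4 + S))
j(C(d), 0) - 1*138 = -16 - 1*138 = -16 - 138 = -154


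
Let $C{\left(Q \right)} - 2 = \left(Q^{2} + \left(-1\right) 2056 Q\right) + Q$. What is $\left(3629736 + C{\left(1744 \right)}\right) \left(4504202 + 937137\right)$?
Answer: $16799339727006$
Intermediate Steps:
$C{\left(Q \right)} = 2 + Q^{2} - 2055 Q$ ($C{\left(Q \right)} = 2 + \left(\left(Q^{2} + \left(-1\right) 2056 Q\right) + Q\right) = 2 + \left(\left(Q^{2} - 2056 Q\right) + Q\right) = 2 + \left(Q^{2} - 2055 Q\right) = 2 + Q^{2} - 2055 Q$)
$\left(3629736 + C{\left(1744 \right)}\right) \left(4504202 + 937137\right) = \left(3629736 + \left(2 + 1744^{2} - 3583920\right)\right) \left(4504202 + 937137\right) = \left(3629736 + \left(2 + 3041536 - 3583920\right)\right) 5441339 = \left(3629736 - 542382\right) 5441339 = 3087354 \cdot 5441339 = 16799339727006$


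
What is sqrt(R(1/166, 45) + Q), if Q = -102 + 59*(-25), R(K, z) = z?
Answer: 2*I*sqrt(383) ≈ 39.141*I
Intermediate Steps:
Q = -1577 (Q = -102 - 1475 = -1577)
sqrt(R(1/166, 45) + Q) = sqrt(45 - 1577) = sqrt(-1532) = 2*I*sqrt(383)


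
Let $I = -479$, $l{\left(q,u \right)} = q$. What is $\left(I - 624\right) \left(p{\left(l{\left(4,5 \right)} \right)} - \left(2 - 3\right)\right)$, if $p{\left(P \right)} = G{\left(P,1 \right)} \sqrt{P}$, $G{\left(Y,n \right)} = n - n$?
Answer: $-1103$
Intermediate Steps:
$G{\left(Y,n \right)} = 0$
$p{\left(P \right)} = 0$ ($p{\left(P \right)} = 0 \sqrt{P} = 0$)
$\left(I - 624\right) \left(p{\left(l{\left(4,5 \right)} \right)} - \left(2 - 3\right)\right) = \left(-479 - 624\right) \left(0 - \left(2 - 3\right)\right) = - 1103 \left(0 - \left(2 - 3\right)\right) = - 1103 \left(0 - -1\right) = - 1103 \left(0 + 1\right) = \left(-1103\right) 1 = -1103$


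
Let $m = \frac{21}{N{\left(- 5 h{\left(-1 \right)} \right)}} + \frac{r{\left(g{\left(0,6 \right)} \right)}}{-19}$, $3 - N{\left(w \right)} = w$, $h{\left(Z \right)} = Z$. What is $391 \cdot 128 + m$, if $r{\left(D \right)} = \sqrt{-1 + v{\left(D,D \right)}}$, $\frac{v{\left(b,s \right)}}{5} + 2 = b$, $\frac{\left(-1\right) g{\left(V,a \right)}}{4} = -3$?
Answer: $\frac{1901411}{38} \approx 50037.0$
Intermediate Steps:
$g{\left(V,a \right)} = 12$ ($g{\left(V,a \right)} = \left(-4\right) \left(-3\right) = 12$)
$v{\left(b,s \right)} = -10 + 5 b$
$N{\left(w \right)} = 3 - w$
$r{\left(D \right)} = \sqrt{-11 + 5 D}$ ($r{\left(D \right)} = \sqrt{-1 + \left(-10 + 5 D\right)} = \sqrt{-11 + 5 D}$)
$m = - \frac{413}{38}$ ($m = \frac{21}{3 - \left(-5\right) \left(-1\right)} + \frac{\sqrt{-11 + 5 \cdot 12}}{-19} = \frac{21}{3 - 5} + \sqrt{-11 + 60} \left(- \frac{1}{19}\right) = \frac{21}{3 - 5} + \sqrt{49} \left(- \frac{1}{19}\right) = \frac{21}{-2} + 7 \left(- \frac{1}{19}\right) = 21 \left(- \frac{1}{2}\right) - \frac{7}{19} = - \frac{21}{2} - \frac{7}{19} = - \frac{413}{38} \approx -10.868$)
$391 \cdot 128 + m = 391 \cdot 128 - \frac{413}{38} = 50048 - \frac{413}{38} = \frac{1901411}{38}$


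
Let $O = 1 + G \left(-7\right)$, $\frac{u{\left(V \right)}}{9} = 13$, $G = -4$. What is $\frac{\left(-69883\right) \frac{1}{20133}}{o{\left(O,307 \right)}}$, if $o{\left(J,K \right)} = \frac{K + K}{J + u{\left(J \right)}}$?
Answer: $- \frac{5101459}{6180831} \approx -0.82537$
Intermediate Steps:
$u{\left(V \right)} = 117$ ($u{\left(V \right)} = 9 \cdot 13 = 117$)
$O = 29$ ($O = 1 - -28 = 1 + 28 = 29$)
$o{\left(J,K \right)} = \frac{2 K}{117 + J}$ ($o{\left(J,K \right)} = \frac{K + K}{J + 117} = \frac{2 K}{117 + J}$)
$\frac{\left(-69883\right) \frac{1}{20133}}{o{\left(O,307 \right)}} = \frac{\left(-69883\right) \frac{1}{20133}}{2 \cdot 307 \frac{1}{117 + 29}} = \frac{\left(-69883\right) \frac{1}{20133}}{2 \cdot 307 \cdot \frac{1}{146}} = - \frac{69883}{20133 \cdot 2 \cdot 307 \cdot \frac{1}{146}} = - \frac{69883}{20133 \cdot \frac{307}{73}} = \left(- \frac{69883}{20133}\right) \frac{73}{307} = - \frac{5101459}{6180831}$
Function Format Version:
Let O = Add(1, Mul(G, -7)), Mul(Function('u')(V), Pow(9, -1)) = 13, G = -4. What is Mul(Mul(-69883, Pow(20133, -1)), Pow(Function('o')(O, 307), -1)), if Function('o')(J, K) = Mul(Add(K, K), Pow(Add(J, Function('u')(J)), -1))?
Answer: Rational(-5101459, 6180831) ≈ -0.82537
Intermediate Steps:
Function('u')(V) = 117 (Function('u')(V) = Mul(9, 13) = 117)
O = 29 (O = Add(1, Mul(-4, -7)) = Add(1, 28) = 29)
Function('o')(J, K) = Mul(2, K, Pow(Add(117, J), -1)) (Function('o')(J, K) = Mul(Add(K, K), Pow(Add(J, 117), -1)) = Mul(Mul(2, K), Pow(Add(117, J), -1)) = Mul(2, K, Pow(Add(117, J), -1)))
Mul(Mul(-69883, Pow(20133, -1)), Pow(Function('o')(O, 307), -1)) = Mul(Mul(-69883, Pow(20133, -1)), Pow(Mul(2, 307, Pow(Add(117, 29), -1)), -1)) = Mul(Mul(-69883, Rational(1, 20133)), Pow(Mul(2, 307, Pow(146, -1)), -1)) = Mul(Rational(-69883, 20133), Pow(Mul(2, 307, Rational(1, 146)), -1)) = Mul(Rational(-69883, 20133), Pow(Rational(307, 73), -1)) = Mul(Rational(-69883, 20133), Rational(73, 307)) = Rational(-5101459, 6180831)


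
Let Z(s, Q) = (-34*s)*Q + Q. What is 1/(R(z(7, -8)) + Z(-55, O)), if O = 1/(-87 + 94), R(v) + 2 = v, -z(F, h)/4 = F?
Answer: 7/1661 ≈ 0.0042143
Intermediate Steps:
z(F, h) = -4*F
R(v) = -2 + v
O = ⅐ (O = 1/7 = ⅐ ≈ 0.14286)
Z(s, Q) = Q - 34*Q*s (Z(s, Q) = -34*Q*s + Q = Q - 34*Q*s)
1/(R(z(7, -8)) + Z(-55, O)) = 1/((-2 - 4*7) + (1 - 34*(-55))/7) = 1/((-2 - 28) + (1 + 1870)/7) = 1/(-30 + (⅐)*1871) = 1/(-30 + 1871/7) = 1/(1661/7) = 7/1661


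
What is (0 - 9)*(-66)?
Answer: 594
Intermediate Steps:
(0 - 9)*(-66) = -9*(-66) = 594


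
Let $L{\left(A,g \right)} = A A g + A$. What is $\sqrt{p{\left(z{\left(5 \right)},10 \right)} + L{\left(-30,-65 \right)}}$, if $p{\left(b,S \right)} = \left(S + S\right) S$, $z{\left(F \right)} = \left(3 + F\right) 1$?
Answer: $i \sqrt{58330} \approx 241.52 i$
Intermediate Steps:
$z{\left(F \right)} = 3 + F$
$p{\left(b,S \right)} = 2 S^{2}$ ($p{\left(b,S \right)} = 2 S S = 2 S^{2}$)
$L{\left(A,g \right)} = A + g A^{2}$ ($L{\left(A,g \right)} = A^{2} g + A = g A^{2} + A = A + g A^{2}$)
$\sqrt{p{\left(z{\left(5 \right)},10 \right)} + L{\left(-30,-65 \right)}} = \sqrt{2 \cdot 10^{2} - 30 \left(1 - -1950\right)} = \sqrt{2 \cdot 100 - 30 \left(1 + 1950\right)} = \sqrt{200 - 58530} = \sqrt{-58330} = i \sqrt{58330}$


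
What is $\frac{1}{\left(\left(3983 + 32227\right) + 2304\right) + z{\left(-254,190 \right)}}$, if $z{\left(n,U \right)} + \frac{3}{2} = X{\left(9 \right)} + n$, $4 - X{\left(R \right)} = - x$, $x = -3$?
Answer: $\frac{2}{76519} \approx 2.6137 \cdot 10^{-5}$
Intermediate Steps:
$X{\left(R \right)} = 1$ ($X{\left(R \right)} = 4 - \left(-1\right) \left(-3\right) = 4 - 3 = 1$)
$z{\left(n,U \right)} = - \frac{1}{2} + n$ ($z{\left(n,U \right)} = - \frac{3}{2} + \left(1 + n\right) = - \frac{1}{2} + n$)
$\frac{1}{\left(\left(3983 + 32227\right) + 2304\right) + z{\left(-254,190 \right)}} = \frac{1}{\left(\left(3983 + 32227\right) + 2304\right) - \frac{509}{2}} = \frac{1}{\left(36210 + 2304\right) - \frac{509}{2}} = \frac{1}{38514 - \frac{509}{2}} = \frac{1}{\frac{76519}{2}} = \frac{2}{76519}$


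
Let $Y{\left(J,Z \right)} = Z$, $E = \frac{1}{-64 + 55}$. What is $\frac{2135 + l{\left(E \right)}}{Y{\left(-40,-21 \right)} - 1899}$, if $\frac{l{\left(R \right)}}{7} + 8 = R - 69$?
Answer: $- \frac{14357}{17280} \approx -0.83084$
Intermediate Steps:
$E = - \frac{1}{9}$ ($E = \frac{1}{-9} = - \frac{1}{9} \approx -0.11111$)
$l{\left(R \right)} = -539 + 7 R$ ($l{\left(R \right)} = -56 + 7 \left(R - 69\right) = -56 + 7 \left(-69 + R\right) = -56 + \left(-483 + 7 R\right) = -539 + 7 R$)
$\frac{2135 + l{\left(E \right)}}{Y{\left(-40,-21 \right)} - 1899} = \frac{2135 + \left(-539 + 7 \left(- \frac{1}{9}\right)\right)}{-21 - 1899} = \frac{2135 - \frac{4858}{9}}{-1920} = \left(2135 - \frac{4858}{9}\right) \left(- \frac{1}{1920}\right) = \frac{14357}{9} \left(- \frac{1}{1920}\right) = - \frac{14357}{17280}$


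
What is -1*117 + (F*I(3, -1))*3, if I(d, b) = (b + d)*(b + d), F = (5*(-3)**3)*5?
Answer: -8217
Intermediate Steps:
F = -675 (F = (5*(-27))*5 = -135*5 = -675)
I(d, b) = (b + d)**2
-1*117 + (F*I(3, -1))*3 = -1*117 - 675*(-1 + 3)**2*3 = -117 - 675*2**2*3 = -117 - 675*4*3 = -117 - 2700*3 = -117 - 8100 = -8217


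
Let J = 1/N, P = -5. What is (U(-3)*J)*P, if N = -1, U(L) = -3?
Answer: -15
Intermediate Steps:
J = -1 (J = 1/(-1) = -1)
(U(-3)*J)*P = -3*(-1)*(-5) = 3*(-5) = -15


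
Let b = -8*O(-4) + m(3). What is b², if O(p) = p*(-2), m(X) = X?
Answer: 3721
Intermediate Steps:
O(p) = -2*p
b = -61 (b = -(-16)*(-4) + 3 = -8*8 + 3 = -64 + 3 = -61)
b² = (-61)² = 3721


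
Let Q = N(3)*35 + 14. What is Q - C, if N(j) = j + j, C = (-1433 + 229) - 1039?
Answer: 2467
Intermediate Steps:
C = -2243 (C = -1204 - 1039 = -2243)
N(j) = 2*j
Q = 224 (Q = (2*3)*35 + 14 = 6*35 + 14 = 210 + 14 = 224)
Q - C = 224 - 1*(-2243) = 224 + 2243 = 2467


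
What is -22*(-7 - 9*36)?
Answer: 7282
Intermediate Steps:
-22*(-7 - 9*36) = -22*(-7 - 324) = -22*(-331) = 7282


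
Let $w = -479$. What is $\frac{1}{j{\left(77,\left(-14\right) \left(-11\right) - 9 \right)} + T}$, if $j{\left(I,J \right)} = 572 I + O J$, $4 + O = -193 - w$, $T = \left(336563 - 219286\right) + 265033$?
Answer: $\frac{1}{467244} \approx 2.1402 \cdot 10^{-6}$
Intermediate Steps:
$T = 382310$ ($T = 117277 + 265033 = 382310$)
$O = 282$ ($O = -4 - -286 = -4 + \left(-193 + 479\right) = -4 + 286 = 282$)
$j{\left(I,J \right)} = 282 J + 572 I$ ($j{\left(I,J \right)} = 572 I + 282 J = 282 J + 572 I$)
$\frac{1}{j{\left(77,\left(-14\right) \left(-11\right) - 9 \right)} + T} = \frac{1}{\left(282 \left(\left(-14\right) \left(-11\right) - 9\right) + 572 \cdot 77\right) + 382310} = \frac{1}{\left(282 \left(154 - 9\right) + 44044\right) + 382310} = \frac{1}{\left(282 \cdot 145 + 44044\right) + 382310} = \frac{1}{\left(40890 + 44044\right) + 382310} = \frac{1}{84934 + 382310} = \frac{1}{467244}$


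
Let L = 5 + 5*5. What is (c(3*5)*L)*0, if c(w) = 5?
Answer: 0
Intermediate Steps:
L = 30 (L = 5 + 25 = 30)
(c(3*5)*L)*0 = (5*30)*0 = 150*0 = 0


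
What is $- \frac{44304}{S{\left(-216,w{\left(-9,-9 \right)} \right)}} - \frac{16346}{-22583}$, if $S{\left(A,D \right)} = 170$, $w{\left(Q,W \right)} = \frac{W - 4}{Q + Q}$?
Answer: $- \frac{45351746}{174505} \approx -259.89$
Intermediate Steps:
$w{\left(Q,W \right)} = \frac{-4 + W}{2 Q}$
$- \frac{44304}{S{\left(-216,w{\left(-9,-9 \right)} \right)}} - \frac{16346}{-22583} = - \frac{44304}{170} - \frac{16346}{-22583} = \left(-44304\right) \frac{1}{170} - - \frac{1486}{2053} = - \frac{22152}{85} + \frac{1486}{2053} = - \frac{45351746}{174505}$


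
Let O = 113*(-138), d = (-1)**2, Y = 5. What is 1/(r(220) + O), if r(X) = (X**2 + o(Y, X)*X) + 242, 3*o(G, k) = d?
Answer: 3/99364 ≈ 3.0192e-5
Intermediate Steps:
d = 1
O = -15594
o(G, k) = 1/3 (o(G, k) = (1/3)*1 = 1/3)
r(X) = 242 + X**2 + X/3 (r(X) = (X**2 + X/3) + 242 = 242 + X**2 + X/3)
1/(r(220) + O) = 1/((242 + 220**2 + (1/3)*220) - 15594) = 1/((242 + 48400 + 220/3) - 15594) = 1/(146146/3 - 15594) = 1/(99364/3) = 3/99364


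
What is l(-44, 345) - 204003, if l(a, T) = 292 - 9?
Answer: -203720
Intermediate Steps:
l(a, T) = 283
l(-44, 345) - 204003 = 283 - 204003 = -203720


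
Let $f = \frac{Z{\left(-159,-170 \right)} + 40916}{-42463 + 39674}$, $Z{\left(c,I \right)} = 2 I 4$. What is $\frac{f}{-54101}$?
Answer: $\frac{39556}{150887689} \approx 0.00026216$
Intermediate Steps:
$Z{\left(c,I \right)} = 8 I$
$f = - \frac{39556}{2789}$ ($f = \frac{8 \left(-170\right) + 40916}{-42463 + 39674} = \frac{-1360 + 40916}{-2789} = 39556 \left(- \frac{1}{2789}\right) = - \frac{39556}{2789} \approx -14.183$)
$\frac{f}{-54101} = - \frac{39556}{2789 \left(-54101\right)} = \left(- \frac{39556}{2789}\right) \left(- \frac{1}{54101}\right) = \frac{39556}{150887689}$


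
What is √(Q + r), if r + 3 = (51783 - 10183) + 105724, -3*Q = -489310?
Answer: √2793819/3 ≈ 557.16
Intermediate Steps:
Q = 489310/3 (Q = -⅓*(-489310) = 489310/3 ≈ 1.6310e+5)
r = 147321 (r = -3 + ((51783 - 10183) + 105724) = -3 + (41600 + 105724) = -3 + 147324 = 147321)
√(Q + r) = √(489310/3 + 147321) = √(931273/3) = √2793819/3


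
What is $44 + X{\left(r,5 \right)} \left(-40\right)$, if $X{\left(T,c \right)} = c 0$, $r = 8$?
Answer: $44$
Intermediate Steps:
$X{\left(T,c \right)} = 0$
$44 + X{\left(r,5 \right)} \left(-40\right) = 44 + 0 \left(-40\right) = 44 + 0 = 44$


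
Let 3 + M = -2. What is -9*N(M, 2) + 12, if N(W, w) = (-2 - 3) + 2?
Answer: 39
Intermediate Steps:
M = -5 (M = -3 - 2 = -5)
N(W, w) = -3 (N(W, w) = -5 + 2 = -3)
-9*N(M, 2) + 12 = -9*(-3) + 12 = 27 + 12 = 39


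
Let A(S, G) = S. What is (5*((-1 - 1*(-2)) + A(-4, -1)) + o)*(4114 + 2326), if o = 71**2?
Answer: 32367440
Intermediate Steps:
o = 5041
(5*((-1 - 1*(-2)) + A(-4, -1)) + o)*(4114 + 2326) = (5*((-1 - 1*(-2)) - 4) + 5041)*(4114 + 2326) = (5*((-1 + 2) - 4) + 5041)*6440 = (5*(1 - 4) + 5041)*6440 = (5*(-3) + 5041)*6440 = (-15 + 5041)*6440 = 5026*6440 = 32367440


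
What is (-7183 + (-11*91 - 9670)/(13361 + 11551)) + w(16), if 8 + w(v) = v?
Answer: -59584757/8304 ≈ -7175.4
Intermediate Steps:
w(v) = -8 + v
(-7183 + (-11*91 - 9670)/(13361 + 11551)) + w(16) = (-7183 + (-11*91 - 9670)/(13361 + 11551)) + (-8 + 16) = (-7183 + (-1001 - 9670)/24912) + 8 = (-7183 - 10671*1/24912) + 8 = (-7183 - 3557/8304) + 8 = -59651189/8304 + 8 = -59584757/8304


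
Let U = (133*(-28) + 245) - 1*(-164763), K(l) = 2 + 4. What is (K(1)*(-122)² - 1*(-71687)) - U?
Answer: -293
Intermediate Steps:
K(l) = 6
U = 161284 (U = (-3724 + 245) + 164763 = -3479 + 164763 = 161284)
(K(1)*(-122)² - 1*(-71687)) - U = (6*(-122)² - 1*(-71687)) - 1*161284 = (6*14884 + 71687) - 161284 = (89304 + 71687) - 161284 = 160991 - 161284 = -293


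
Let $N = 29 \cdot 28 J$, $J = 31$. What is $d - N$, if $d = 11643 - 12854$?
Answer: $-26383$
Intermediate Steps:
$d = -1211$ ($d = 11643 - 12854 = -1211$)
$N = 25172$ ($N = 29 \cdot 28 \cdot 31 = 812 \cdot 31 = 25172$)
$d - N = -1211 - 25172 = -26383$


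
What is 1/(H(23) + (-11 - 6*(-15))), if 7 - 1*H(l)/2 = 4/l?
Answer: 23/2131 ≈ 0.010793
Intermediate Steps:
H(l) = 14 - 8/l
1/(H(23) + (-11 - 6*(-15))) = 1/((14 - 8/23) + (-11 - 6*(-15))) = 1/((14 - 8*1/23) + (-11 + 90)) = 1/((14 - 8/23) + 79) = 1/(314/23 + 79) = 1/(2131/23) = 23/2131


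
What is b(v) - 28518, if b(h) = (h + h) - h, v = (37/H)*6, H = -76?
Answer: -1083795/38 ≈ -28521.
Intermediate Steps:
v = -111/38 (v = (37/(-76))*6 = (37*(-1/76))*6 = -37/76*6 = -111/38 ≈ -2.9211)
b(h) = h (b(h) = 2*h - h = h)
b(v) - 28518 = -111/38 - 28518 = -1083795/38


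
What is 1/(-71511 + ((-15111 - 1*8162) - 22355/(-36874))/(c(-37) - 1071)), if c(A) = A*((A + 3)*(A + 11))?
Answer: -73268638/5239463092827 ≈ -1.3984e-5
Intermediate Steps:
c(A) = A*(3 + A)*(11 + A) (c(A) = A*((3 + A)*(11 + A)) = A*(3 + A)*(11 + A))
1/(-71511 + ((-15111 - 1*8162) - 22355/(-36874))/(c(-37) - 1071)) = 1/(-71511 + ((-15111 - 1*8162) - 22355/(-36874))/(-37*(33 + (-37)² + 14*(-37)) - 1071)) = 1/(-71511 + ((-15111 - 8162) - 22355*(-1/36874))/(-37*(33 + 1369 - 518) - 1071)) = 1/(-71511 + (-23273 + 22355/36874)/(-37*884 - 1071)) = 1/(-71511 - 858146247/(36874*(-32708 - 1071))) = 1/(-71511 - 858146247/36874/(-33779)) = 1/(-71511 - 858146247/36874*(-1/33779)) = 1/(-71511 + 50479191/73268638) = 1/(-5239463092827/73268638) = -73268638/5239463092827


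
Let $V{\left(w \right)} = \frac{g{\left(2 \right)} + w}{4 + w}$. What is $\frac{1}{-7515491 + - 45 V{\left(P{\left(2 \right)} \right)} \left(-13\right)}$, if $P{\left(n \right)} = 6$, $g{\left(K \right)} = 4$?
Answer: $- \frac{1}{7514906} \approx -1.3307 \cdot 10^{-7}$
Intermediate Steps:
$V{\left(w \right)} = 1$ ($V{\left(w \right)} = \frac{4 + w}{4 + w} = 1$)
$\frac{1}{-7515491 + - 45 V{\left(P{\left(2 \right)} \right)} \left(-13\right)} = \frac{1}{-7515491 + \left(-45\right) 1 \left(-13\right)} = \frac{1}{-7515491 - -585} = \frac{1}{-7515491 + 585} = \frac{1}{-7514906} = - \frac{1}{7514906}$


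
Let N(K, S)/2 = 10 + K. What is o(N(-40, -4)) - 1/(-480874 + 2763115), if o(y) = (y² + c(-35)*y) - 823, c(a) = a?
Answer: 11130489356/2282241 ≈ 4877.0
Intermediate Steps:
N(K, S) = 20 + 2*K (N(K, S) = 2*(10 + K) = 20 + 2*K)
o(y) = -823 + y² - 35*y (o(y) = (y² - 35*y) - 823 = -823 + y² - 35*y)
o(N(-40, -4)) - 1/(-480874 + 2763115) = (-823 + (20 + 2*(-40))² - 35*(20 + 2*(-40))) - 1/(-480874 + 2763115) = (-823 + (20 - 80)² - 35*(20 - 80)) - 1/2282241 = (-823 + (-60)² - 35*(-60)) - 1*1/2282241 = (-823 + 3600 + 2100) - 1/2282241 = 4877 - 1/2282241 = 11130489356/2282241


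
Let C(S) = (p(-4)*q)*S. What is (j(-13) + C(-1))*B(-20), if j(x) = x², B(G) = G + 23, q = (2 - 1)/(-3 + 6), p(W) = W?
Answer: 511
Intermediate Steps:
q = ⅓ (q = 1/3 = 1*(⅓) = ⅓ ≈ 0.33333)
B(G) = 23 + G
C(S) = -4*S/3 (C(S) = (-4*⅓)*S = -4*S/3)
(j(-13) + C(-1))*B(-20) = ((-13)² - 4/3*(-1))*(23 - 20) = (169 + 4/3)*3 = (511/3)*3 = 511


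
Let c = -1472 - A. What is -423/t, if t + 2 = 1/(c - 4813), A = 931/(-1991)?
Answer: 1764263064/8342333 ≈ 211.48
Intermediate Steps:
A = -931/1991 (A = 931*(-1/1991) = -931/1991 ≈ -0.46760)
c = -2929821/1991 (c = -1472 - 1*(-931/1991) = -1472 + 931/1991 = -2929821/1991 ≈ -1471.5)
t = -25026999/12512504 (t = -2 + 1/(-2929821/1991 - 4813) = -2 + 1/(-12512504/1991) = -2 - 1991/12512504 = -25026999/12512504 ≈ -2.0002)
-423/t = -423/(-25026999/12512504) = -423*(-12512504/25026999) = 1764263064/8342333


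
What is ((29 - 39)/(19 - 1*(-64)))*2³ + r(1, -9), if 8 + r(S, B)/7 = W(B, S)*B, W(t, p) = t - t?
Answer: -4728/83 ≈ -56.964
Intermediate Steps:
W(t, p) = 0
r(S, B) = -56 (r(S, B) = -56 + 7*(0*B) = -56 + 7*0 = -56 + 0 = -56)
((29 - 39)/(19 - 1*(-64)))*2³ + r(1, -9) = ((29 - 39)/(19 - 1*(-64)))*2³ - 56 = -10/(19 + 64)*8 - 56 = -10/83*8 - 56 = -80/83 - 56 = -4728/83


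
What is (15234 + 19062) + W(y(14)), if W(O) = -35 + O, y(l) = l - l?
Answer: 34261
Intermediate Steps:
y(l) = 0
(15234 + 19062) + W(y(14)) = (15234 + 19062) + (-35 + 0) = 34296 - 35 = 34261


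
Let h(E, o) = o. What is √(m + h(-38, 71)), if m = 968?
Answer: √1039 ≈ 32.234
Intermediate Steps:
√(m + h(-38, 71)) = √(968 + 71) = √1039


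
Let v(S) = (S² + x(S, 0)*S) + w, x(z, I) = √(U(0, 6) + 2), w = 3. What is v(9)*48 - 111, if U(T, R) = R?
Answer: 3921 + 864*√2 ≈ 5142.9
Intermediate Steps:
x(z, I) = 2*√2 (x(z, I) = √(6 + 2) = √8 = 2*√2)
v(S) = 3 + S² + 2*S*√2 (v(S) = (S² + (2*√2)*S) + 3 = (S² + 2*S*√2) + 3 = 3 + S² + 2*S*√2)
v(9)*48 - 111 = (3 + 9² + 2*9*√2)*48 - 111 = (3 + 81 + 18*√2)*48 - 111 = (84 + 18*√2)*48 - 111 = (4032 + 864*√2) - 111 = 3921 + 864*√2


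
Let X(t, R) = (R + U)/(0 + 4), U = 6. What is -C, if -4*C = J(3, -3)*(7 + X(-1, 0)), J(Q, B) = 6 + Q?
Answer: 153/8 ≈ 19.125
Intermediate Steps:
X(t, R) = 3/2 + R/4 (X(t, R) = (R + 6)/(0 + 4) = (6 + R)/4 = (6 + R)*(¼) = 3/2 + R/4)
C = -153/8 (C = -(6 + 3)*(7 + (3/2 + (¼)*0))/4 = -9*(7 + (3/2 + 0))/4 = -9*(7 + 3/2)/4 = -9*17/(4*2) = -¼*153/2 = -153/8 ≈ -19.125)
-C = -1*(-153/8) = 153/8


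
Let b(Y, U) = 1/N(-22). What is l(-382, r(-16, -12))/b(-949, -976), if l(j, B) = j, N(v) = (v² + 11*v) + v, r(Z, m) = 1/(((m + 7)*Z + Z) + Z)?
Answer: -84040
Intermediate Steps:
r(Z, m) = 1/(2*Z + Z*(7 + m)) (r(Z, m) = 1/(((7 + m)*Z + Z) + Z) = 1/((Z*(7 + m) + Z) + Z) = 1/((Z + Z*(7 + m)) + Z) = 1/(2*Z + Z*(7 + m)))
N(v) = v² + 12*v
b(Y, U) = 1/220 (b(Y, U) = 1/(-22*(12 - 22)) = 1/(-22*(-10)) = 1/220)
l(-382, r(-16, -12))/b(-949, -976) = -382/1/220 = -382*220 = -84040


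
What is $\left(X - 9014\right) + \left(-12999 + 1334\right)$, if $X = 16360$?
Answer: $-4319$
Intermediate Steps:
$\left(X - 9014\right) + \left(-12999 + 1334\right) = \left(16360 - 9014\right) + \left(-12999 + 1334\right) = 7346 - 11665 = -4319$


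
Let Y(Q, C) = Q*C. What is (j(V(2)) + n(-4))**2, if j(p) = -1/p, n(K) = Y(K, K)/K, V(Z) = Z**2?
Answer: 289/16 ≈ 18.063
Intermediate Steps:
Y(Q, C) = C*Q
n(K) = K (n(K) = (K*K)/K = K**2/K = K)
(j(V(2)) + n(-4))**2 = (-1/(2**2) - 4)**2 = (-1/4 - 4)**2 = (-17/4)**2 = 289/16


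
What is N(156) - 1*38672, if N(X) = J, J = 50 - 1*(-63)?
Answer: -38559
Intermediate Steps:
J = 113 (J = 50 + 63 = 113)
N(X) = 113
N(156) - 1*38672 = 113 - 1*38672 = 113 - 38672 = -38559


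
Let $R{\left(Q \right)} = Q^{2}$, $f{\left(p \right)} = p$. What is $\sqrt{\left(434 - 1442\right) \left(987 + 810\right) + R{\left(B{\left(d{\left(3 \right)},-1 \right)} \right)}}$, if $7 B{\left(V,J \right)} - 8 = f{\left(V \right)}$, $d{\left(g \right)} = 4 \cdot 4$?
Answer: $\frac{12 i \sqrt{616367}}{7} \approx 1345.9 i$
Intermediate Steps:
$d{\left(g \right)} = 16$
$B{\left(V,J \right)} = \frac{8}{7} + \frac{V}{7}$
$\sqrt{\left(434 - 1442\right) \left(987 + 810\right) + R{\left(B{\left(d{\left(3 \right)},-1 \right)} \right)}} = \sqrt{\left(434 - 1442\right) \left(987 + 810\right) + \left(\frac{8}{7} + \frac{1}{7} \cdot 16\right)^{2}} = \sqrt{\left(-1008\right) 1797 + \left(\frac{8}{7} + \frac{16}{7}\right)^{2}} = \sqrt{-1811376 + \left(\frac{24}{7}\right)^{2}} = \sqrt{-1811376 + \frac{576}{49}} = \sqrt{- \frac{88756848}{49}} = \frac{12 i \sqrt{616367}}{7}$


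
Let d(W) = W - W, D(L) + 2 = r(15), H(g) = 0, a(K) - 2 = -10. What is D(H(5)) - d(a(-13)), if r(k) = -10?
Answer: -12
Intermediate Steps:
a(K) = -8 (a(K) = 2 - 10 = -8)
D(L) = -12 (D(L) = -2 - 10 = -12)
d(W) = 0
D(H(5)) - d(a(-13)) = -12 - 1*0 = -12 + 0 = -12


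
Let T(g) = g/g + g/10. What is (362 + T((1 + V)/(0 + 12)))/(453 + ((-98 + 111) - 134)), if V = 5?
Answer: 7261/6640 ≈ 1.0935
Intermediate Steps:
T(g) = 1 + g/10 (T(g) = 1 + g*(1/10) = 1 + g/10)
(362 + T((1 + V)/(0 + 12)))/(453 + ((-98 + 111) - 134)) = (362 + (1 + ((1 + 5)/(0 + 12))/10))/(453 + ((-98 + 111) - 134)) = (362 + (1 + (6/12)/10))/(453 + (13 - 134)) = (362 + (1 + (6*(1/12))/10))/(453 - 121) = (362 + (1 + (1/10)*(1/2)))/332 = (362 + (1 + 1/20))*(1/332) = (362 + 21/20)*(1/332) = (7261/20)*(1/332) = 7261/6640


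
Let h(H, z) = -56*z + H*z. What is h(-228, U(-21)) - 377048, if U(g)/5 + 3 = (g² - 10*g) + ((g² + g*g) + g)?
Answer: -2519828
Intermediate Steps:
U(g) = -15 - 45*g + 15*g² (U(g) = -15 + 5*((g² - 10*g) + ((g² + g*g) + g)) = -15 + 5*((g² - 10*g) + ((g² + g²) + g)) = -15 + 5*((g² - 10*g) + (2*g² + g)) = -15 + 5*((g² - 10*g) + (g + 2*g²)) = -15 + 5*(-9*g + 3*g²) = -15 + (-45*g + 15*g²) = -15 - 45*g + 15*g²)
h(-228, U(-21)) - 377048 = (-15 - 45*(-21) + 15*(-21)²)*(-56 - 228) - 377048 = (-15 + 945 + 15*441)*(-284) - 377048 = (-15 + 945 + 6615)*(-284) - 377048 = 7545*(-284) - 377048 = -2142780 - 377048 = -2519828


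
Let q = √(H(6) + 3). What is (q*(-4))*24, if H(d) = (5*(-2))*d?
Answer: -96*I*√57 ≈ -724.78*I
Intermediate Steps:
H(d) = -10*d
q = I*√57 (q = √(-10*6 + 3) = √(-60 + 3) = √(-57) = I*√57 ≈ 7.5498*I)
(q*(-4))*24 = ((I*√57)*(-4))*24 = -4*I*√57*24 = -96*I*√57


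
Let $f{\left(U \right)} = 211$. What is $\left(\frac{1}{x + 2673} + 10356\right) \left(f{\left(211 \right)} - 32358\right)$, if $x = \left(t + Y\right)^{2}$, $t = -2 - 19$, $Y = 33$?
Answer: $- \frac{937819705391}{2817} \approx -3.3291 \cdot 10^{8}$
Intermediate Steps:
$t = -21$ ($t = -2 - 19 = -21$)
$x = 144$ ($x = \left(-21 + 33\right)^{2} = 12^{2} = 144$)
$\left(\frac{1}{x + 2673} + 10356\right) \left(f{\left(211 \right)} - 32358\right) = \left(\frac{1}{144 + 2673} + 10356\right) \left(211 - 32358\right) = \left(\frac{1}{2817} + 10356\right) \left(-32147\right) = \frac{29172853}{2817} \left(-32147\right) = - \frac{937819705391}{2817}$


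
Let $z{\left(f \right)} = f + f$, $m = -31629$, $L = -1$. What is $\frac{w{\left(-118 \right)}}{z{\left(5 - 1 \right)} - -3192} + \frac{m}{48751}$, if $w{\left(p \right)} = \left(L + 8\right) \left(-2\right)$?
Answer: $- \frac{50947657}{78001600} \approx -0.65316$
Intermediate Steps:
$z{\left(f \right)} = 2 f$
$w{\left(p \right)} = -14$ ($w{\left(p \right)} = \left(-1 + 8\right) \left(-2\right) = 7 \left(-2\right) = -14$)
$\frac{w{\left(-118 \right)}}{z{\left(5 - 1 \right)} - -3192} + \frac{m}{48751} = - \frac{14}{2 \left(5 - 1\right) - -3192} - \frac{31629}{48751} = - \frac{14}{2 \cdot 4 + 3192} - \frac{31629}{48751} = - \frac{14}{8 + 3192} - \frac{31629}{48751} = - \frac{14}{3200} - \frac{31629}{48751} = \left(-14\right) \frac{1}{3200} - \frac{31629}{48751} = - \frac{7}{1600} - \frac{31629}{48751} = - \frac{50947657}{78001600}$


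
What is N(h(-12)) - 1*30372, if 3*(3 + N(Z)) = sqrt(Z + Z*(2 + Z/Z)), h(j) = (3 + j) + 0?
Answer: -30375 + 2*I ≈ -30375.0 + 2.0*I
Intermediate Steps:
h(j) = 3 + j
N(Z) = -3 + 2*sqrt(Z)/3 (N(Z) = -3 + sqrt(Z + Z*(2 + Z/Z))/3 = -3 + sqrt(Z + Z*(2 + 1))/3 = -3 + sqrt(Z + Z*3)/3 = -3 + sqrt(Z + 3*Z)/3 = -3 + sqrt(4*Z)/3 = -3 + (2*sqrt(Z))/3 = -3 + 2*sqrt(Z)/3)
N(h(-12)) - 1*30372 = (-3 + 2*sqrt(3 - 12)/3) - 1*30372 = (-3 + 2*sqrt(-9)/3) - 30372 = (-3 + 2*(3*I)/3) - 30372 = (-3 + 2*I) - 30372 = -30375 + 2*I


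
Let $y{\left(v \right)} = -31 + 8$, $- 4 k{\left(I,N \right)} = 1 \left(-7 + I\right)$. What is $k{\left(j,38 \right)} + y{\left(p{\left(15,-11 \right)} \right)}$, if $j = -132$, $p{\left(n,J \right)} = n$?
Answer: $\frac{47}{4} \approx 11.75$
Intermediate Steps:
$k{\left(I,N \right)} = \frac{7}{4} - \frac{I}{4}$ ($k{\left(I,N \right)} = - \frac{1 \left(-7 + I\right)}{4} = - \frac{-7 + I}{4} = \frac{7}{4} - \frac{I}{4}$)
$y{\left(v \right)} = -23$
$k{\left(j,38 \right)} + y{\left(p{\left(15,-11 \right)} \right)} = \left(\frac{7}{4} - -33\right) - 23 = \left(\frac{7}{4} + 33\right) - 23 = \frac{139}{4} - 23 = \frac{47}{4}$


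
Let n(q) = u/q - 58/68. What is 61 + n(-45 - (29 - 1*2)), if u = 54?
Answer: 4039/68 ≈ 59.397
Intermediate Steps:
n(q) = -29/34 + 54/q (n(q) = 54/q - 58/68 = 54/q - 58*1/68 = 54/q - 29/34 = -29/34 + 54/q)
61 + n(-45 - (29 - 1*2)) = 61 + (-29/34 + 54/(-45 - (29 - 1*2))) = 61 + (-29/34 + 54/(-45 - (29 - 2))) = 61 + (-29/34 + 54/(-45 - 1*27)) = 61 + (-29/34 + 54/(-45 - 27)) = 61 + (-29/34 + 54/(-72)) = 61 + (-29/34 + 54*(-1/72)) = 61 + (-29/34 - ¾) = 61 - 109/68 = 4039/68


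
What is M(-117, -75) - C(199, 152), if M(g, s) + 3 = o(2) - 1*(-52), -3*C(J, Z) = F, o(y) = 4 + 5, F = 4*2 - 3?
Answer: 179/3 ≈ 59.667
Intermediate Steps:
F = 5 (F = 8 - 3 = 5)
o(y) = 9
C(J, Z) = -5/3 (C(J, Z) = -1/3*5 = -5/3)
M(g, s) = 58 (M(g, s) = -3 + (9 - 1*(-52)) = -3 + (9 + 52) = -3 + 61 = 58)
M(-117, -75) - C(199, 152) = 58 - 1*(-5/3) = 58 + 5/3 = 179/3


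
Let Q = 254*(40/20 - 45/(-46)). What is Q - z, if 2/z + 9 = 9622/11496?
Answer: 816642887/1079183 ≈ 756.72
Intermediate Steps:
Q = 17399/23 (Q = 254*(40*(1/20) - 45*(-1/46)) = 254*(2 + 45/46) = 254*(137/46) = 17399/23 ≈ 756.48)
z = -11496/46921 (z = 2/(-9 + 9622/11496) = 2/(-9 + 9622*(1/11496)) = 2/(-9 + 4811/5748) = 2/(-46921/5748) = 2*(-5748/46921) = -11496/46921 ≈ -0.24501)
Q - z = 17399/23 - 1*(-11496/46921) = 17399/23 + 11496/46921 = 816642887/1079183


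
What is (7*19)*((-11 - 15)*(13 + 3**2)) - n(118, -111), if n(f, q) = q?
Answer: -75965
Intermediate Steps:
(7*19)*((-11 - 15)*(13 + 3**2)) - n(118, -111) = (7*19)*((-11 - 15)*(13 + 3**2)) - 1*(-111) = 133*(-26*(13 + 9)) + 111 = 133*(-26*22) + 111 = 133*(-572) + 111 = -76076 + 111 = -75965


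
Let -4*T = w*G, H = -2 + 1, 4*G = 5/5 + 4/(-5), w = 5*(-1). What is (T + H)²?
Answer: 225/256 ≈ 0.87891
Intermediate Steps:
w = -5
G = 1/20 (G = (5/5 + 4/(-5))/4 = (5*(⅕) + 4*(-⅕))/4 = (1 - ⅘)/4 = (¼)*(⅕) = 1/20 ≈ 0.050000)
H = -1
T = 1/16 (T = -(-5)/(4*20) = -¼*(-¼) = 1/16 ≈ 0.062500)
(T + H)² = (1/16 - 1)² = (-15/16)² = 225/256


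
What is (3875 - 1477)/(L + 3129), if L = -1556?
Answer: 218/143 ≈ 1.5245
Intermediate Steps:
(3875 - 1477)/(L + 3129) = (3875 - 1477)/(-1556 + 3129) = 2398/1573 = 2398*(1/1573) = 218/143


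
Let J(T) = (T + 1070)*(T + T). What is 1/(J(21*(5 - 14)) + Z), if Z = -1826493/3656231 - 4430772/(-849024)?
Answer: -86228551904/28715252976034397 ≈ -3.0029e-6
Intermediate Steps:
Z = 406921931875/86228551904 (Z = -1826493*1/3656231 - 4430772*(-1/849024) = -1826493/3656231 + 123077/23584 = 406921931875/86228551904 ≈ 4.7191)
J(T) = 2*T*(1070 + T) (J(T) = (1070 + T)*(2*T) = 2*T*(1070 + T))
1/(J(21*(5 - 14)) + Z) = 1/(2*(21*(5 - 14))*(1070 + 21*(5 - 14)) + 406921931875/86228551904) = 1/(2*(21*(-9))*(1070 + 21*(-9)) + 406921931875/86228551904) = 1/(2*(-189)*(1070 - 189) + 406921931875/86228551904) = 1/(2*(-189)*881 + 406921931875/86228551904) = 1/(-333018 + 406921931875/86228551904) = 1/(-28715252976034397/86228551904) = -86228551904/28715252976034397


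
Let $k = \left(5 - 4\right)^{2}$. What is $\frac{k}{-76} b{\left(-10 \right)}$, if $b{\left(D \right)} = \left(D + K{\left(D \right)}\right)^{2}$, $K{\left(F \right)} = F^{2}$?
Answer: $- \frac{2025}{19} \approx -106.58$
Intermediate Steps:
$k = 1$ ($k = 1^{2} = 1$)
$b{\left(D \right)} = \left(D + D^{2}\right)^{2}$
$\frac{k}{-76} b{\left(-10 \right)} = 1 \frac{1}{-76} \left(-10\right)^{2} \left(1 - 10\right)^{2} = 1 \left(- \frac{1}{76}\right) 100 \left(-9\right)^{2} = - \frac{100 \cdot 81}{76} = \left(- \frac{1}{76}\right) 8100 = - \frac{2025}{19}$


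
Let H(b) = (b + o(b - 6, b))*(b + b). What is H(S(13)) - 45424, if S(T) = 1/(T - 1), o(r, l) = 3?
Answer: -3270491/72 ≈ -45424.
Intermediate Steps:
S(T) = 1/(-1 + T)
H(b) = 2*b*(3 + b) (H(b) = (b + 3)*(b + b) = (3 + b)*(2*b) = 2*b*(3 + b))
H(S(13)) - 45424 = 2*(3 + 1/(-1 + 13))/(-1 + 13) - 45424 = 2*(3 + 1/12)/12 - 45424 = 2*(1/12)*(3 + 1/12) - 45424 = 2*(1/12)*(37/12) - 45424 = 37/72 - 45424 = -3270491/72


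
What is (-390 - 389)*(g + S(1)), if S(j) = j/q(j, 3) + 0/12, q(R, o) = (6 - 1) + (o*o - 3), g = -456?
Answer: 3906685/11 ≈ 3.5515e+5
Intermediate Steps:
q(R, o) = 2 + o² (q(R, o) = 5 + (o² - 3) = 5 + (-3 + o²) = 2 + o²)
S(j) = j/11 (S(j) = j/(2 + 3²) + 0/12 = j/(2 + 9) + 0*(1/12) = j/11 + 0 = j/11)
(-390 - 389)*(g + S(1)) = (-390 - 389)*(-456 + (1/11)*1) = -779*(-456 + 1/11) = -779*(-5015/11) = 3906685/11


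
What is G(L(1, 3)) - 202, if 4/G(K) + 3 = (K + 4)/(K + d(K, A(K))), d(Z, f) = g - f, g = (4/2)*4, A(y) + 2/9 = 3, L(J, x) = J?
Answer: -25070/123 ≈ -203.82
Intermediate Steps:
A(y) = 25/9 (A(y) = -2/9 + 3 = 25/9)
g = 8 (g = (4*(½))*4 = 2*4 = 8)
d(Z, f) = 8 - f
G(K) = 4/(-3 + (4 + K)/(47/9 + K)) (G(K) = 4/(-3 + (K + 4)/(K + (8 - 1*25/9))) = 4/(-3 + (4 + K)/(K + (8 - 25/9))) = 4/(-3 + (4 + K)/(K + 47/9)) = 4/(-3 + (4 + K)/(47/9 + K)))
G(L(1, 3)) - 202 = 4*(-47 - 9*1)/(3*(35 + 6*1)) - 202 = 4*(-47 - 9)/(3*(35 + 6)) - 202 = (4/3)*(-56)/41 - 202 = (4/3)*(1/41)*(-56) - 202 = -224/123 - 202 = -25070/123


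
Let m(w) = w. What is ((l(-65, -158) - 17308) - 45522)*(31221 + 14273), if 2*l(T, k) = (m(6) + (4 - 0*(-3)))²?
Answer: -2856113320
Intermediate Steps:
l(T, k) = 50 (l(T, k) = (6 + (4 - 0*(-3)))²/2 = (6 + (4 - 1*0))²/2 = (6 + (4 + 0))²/2 = (6 + 4)²/2 = (½)*10² = (½)*100 = 50)
((l(-65, -158) - 17308) - 45522)*(31221 + 14273) = ((50 - 17308) - 45522)*(31221 + 14273) = (-17258 - 45522)*45494 = -62780*45494 = -2856113320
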